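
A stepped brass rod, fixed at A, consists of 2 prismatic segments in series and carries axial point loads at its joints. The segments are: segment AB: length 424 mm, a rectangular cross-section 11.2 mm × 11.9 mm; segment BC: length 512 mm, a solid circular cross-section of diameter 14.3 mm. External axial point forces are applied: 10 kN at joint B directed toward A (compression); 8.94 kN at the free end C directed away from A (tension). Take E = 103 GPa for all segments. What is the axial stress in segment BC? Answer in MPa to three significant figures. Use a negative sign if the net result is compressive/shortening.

Internal axial forces (sectioning from the free end, tension +): N_BC = 8.94 kN, N_AB = -1.06 kN.
A_BC = 160.6 mm².
σ_BC = N_BC/A_BC = 8940/160.6 = 55.66 MPa.

55.7 MPa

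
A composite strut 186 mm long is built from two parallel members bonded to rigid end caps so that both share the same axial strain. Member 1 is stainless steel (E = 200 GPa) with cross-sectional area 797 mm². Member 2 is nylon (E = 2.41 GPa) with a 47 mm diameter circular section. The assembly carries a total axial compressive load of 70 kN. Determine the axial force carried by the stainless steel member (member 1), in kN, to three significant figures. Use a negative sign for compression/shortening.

-68.2 kN

A_2 = 1735 mm².
Equal strain + equilibrium ⇒ each member carries load in proportion to AE: A₁E₁ = 159400000 N, A₂E₂ = 4181000 N, ΣAE = 163600000 N.
F₁ = P·A₁E₁/ΣAE = -70000·159400000/163600000 = -68210 N.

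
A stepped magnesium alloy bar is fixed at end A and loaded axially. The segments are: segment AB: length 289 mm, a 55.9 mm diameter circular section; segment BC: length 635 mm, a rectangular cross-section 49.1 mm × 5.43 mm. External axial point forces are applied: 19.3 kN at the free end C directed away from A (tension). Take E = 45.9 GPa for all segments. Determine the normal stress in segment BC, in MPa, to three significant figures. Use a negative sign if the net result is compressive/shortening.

Internal axial forces (sectioning from the free end, tension +): N_BC = 19.3 kN, N_AB = 19.3 kN.
A_BC = 266.6 mm².
σ_BC = N_BC/A_BC = 19300/266.6 = 72.39 MPa.

72.4 MPa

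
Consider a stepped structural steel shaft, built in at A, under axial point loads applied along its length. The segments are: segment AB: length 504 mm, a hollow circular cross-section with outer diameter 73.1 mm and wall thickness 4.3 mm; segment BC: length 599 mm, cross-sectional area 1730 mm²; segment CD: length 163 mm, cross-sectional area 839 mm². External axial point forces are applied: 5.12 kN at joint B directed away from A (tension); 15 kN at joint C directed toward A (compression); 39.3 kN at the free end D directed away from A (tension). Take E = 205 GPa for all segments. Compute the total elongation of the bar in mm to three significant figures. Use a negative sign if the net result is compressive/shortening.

0.156 mm

Internal axial forces (sectioning from the free end, tension +): N_CD = 39.3 kN, N_BC = 24.3 kN, N_AB = 29.42 kN.
A_AB = 929.4 mm².
δ_AB = 29420·504/(929.4·205000) = 0.07782 mm
δ_BC = 24300·599/(1730·205000) = 0.04104 mm
δ_CD = 39300·163/(839·205000) = 0.03724 mm
δ = Σδ_i = 0.1561 mm.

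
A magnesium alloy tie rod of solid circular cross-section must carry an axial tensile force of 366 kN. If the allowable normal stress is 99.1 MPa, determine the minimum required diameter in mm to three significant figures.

68.6 mm

Required area A ≥ P/σ_allow = 366000/99.1 = 3693 mm².
For a solid circular section, d ≥ √(4A/π) = 68.57 mm.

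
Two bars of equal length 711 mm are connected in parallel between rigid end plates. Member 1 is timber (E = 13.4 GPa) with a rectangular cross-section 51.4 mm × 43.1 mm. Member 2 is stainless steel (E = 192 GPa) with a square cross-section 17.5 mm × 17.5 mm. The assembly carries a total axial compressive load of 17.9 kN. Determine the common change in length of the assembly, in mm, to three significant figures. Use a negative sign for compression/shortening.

-0.144 mm

A_1 = 2215 mm².
A_2 = 306.2 mm².
Equal strain + equilibrium ⇒ each member carries load in proportion to AE: A₁E₁ = 29690000 N, A₂E₂ = 58800000 N, ΣAE = 88490000 N.
δ = PL/ΣAE = -17900·711/88490000 = -0.1438 mm.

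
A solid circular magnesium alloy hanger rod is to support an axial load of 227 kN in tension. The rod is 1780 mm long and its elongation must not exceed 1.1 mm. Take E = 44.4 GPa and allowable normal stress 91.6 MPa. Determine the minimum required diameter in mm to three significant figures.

103 mm

Required area A ≥ P/σ_allow = 227000/91.6 = 2478 mm².
For a solid circular section, d ≥ √(4A/π) = 56.17 mm.
Elongation limit: A ≥ PL/(Eδ_allow) = 227000·1780/(44400·1.1) = 8273 mm² ⇒ d ≥ 102.6 mm.
The elongation limit governs.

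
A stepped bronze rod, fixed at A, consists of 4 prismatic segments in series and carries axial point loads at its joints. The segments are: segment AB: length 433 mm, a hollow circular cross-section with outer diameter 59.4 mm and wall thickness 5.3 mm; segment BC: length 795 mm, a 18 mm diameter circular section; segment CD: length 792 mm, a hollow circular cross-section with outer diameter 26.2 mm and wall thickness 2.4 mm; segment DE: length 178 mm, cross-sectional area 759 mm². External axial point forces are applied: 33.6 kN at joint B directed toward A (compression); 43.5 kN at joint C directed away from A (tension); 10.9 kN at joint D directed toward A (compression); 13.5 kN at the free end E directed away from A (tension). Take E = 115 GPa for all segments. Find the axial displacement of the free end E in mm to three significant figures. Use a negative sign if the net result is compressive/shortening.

Internal axial forces (sectioning from the free end, tension +): N_DE = 13.5 kN, N_CD = 2.6 kN, N_BC = 46.1 kN, N_AB = 12.5 kN.
A_AB = 900.8 mm².
A_BC = 254.5 mm².
A_CD = 179.4 mm².
δ_AB = 12500·433/(900.8·115000) = 0.05225 mm
δ_BC = 46100·795/(254.5·115000) = 1.252 mm
δ_CD = 2600·792/(179.4·115000) = 0.09978 mm
δ_DE = 13500·178/(759·115000) = 0.02753 mm
δ = Σδ_i = 1.432 mm.

1.43 mm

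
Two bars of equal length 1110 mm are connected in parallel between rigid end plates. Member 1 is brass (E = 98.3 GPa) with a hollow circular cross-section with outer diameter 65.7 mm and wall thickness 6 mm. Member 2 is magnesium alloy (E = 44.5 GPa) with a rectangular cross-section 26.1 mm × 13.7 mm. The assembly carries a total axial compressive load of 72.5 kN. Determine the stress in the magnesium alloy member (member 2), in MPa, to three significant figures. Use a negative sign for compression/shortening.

A_1 = 1125 mm².
A_2 = 357.6 mm².
Equal strain + equilibrium ⇒ each member carries load in proportion to AE: A₁E₁ = 110600000 N, A₂E₂ = 15910000 N, ΣAE = 126500000 N.
σ₂ = P·E₂/ΣAE = -72500·44500/126500000 = -25.5 MPa.

-25.5 MPa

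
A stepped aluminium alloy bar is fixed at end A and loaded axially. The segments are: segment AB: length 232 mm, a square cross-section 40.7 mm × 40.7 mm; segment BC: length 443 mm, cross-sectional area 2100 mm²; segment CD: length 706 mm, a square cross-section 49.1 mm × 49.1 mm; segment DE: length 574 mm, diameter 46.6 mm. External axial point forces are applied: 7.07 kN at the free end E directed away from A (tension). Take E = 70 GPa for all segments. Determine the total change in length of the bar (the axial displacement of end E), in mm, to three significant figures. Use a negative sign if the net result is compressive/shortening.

0.0990 mm

Internal axial forces (sectioning from the free end, tension +): N_DE = 7.07 kN, N_CD = 7.07 kN, N_BC = 7.07 kN, N_AB = 7.07 kN.
A_AB = 1656 mm².
A_CD = 2411 mm².
A_DE = 1706 mm².
δ_AB = 7070·232/(1656·70000) = 0.01415 mm
δ_BC = 7070·443/(2100·70000) = 0.02131 mm
δ_CD = 7070·706/(2411·70000) = 0.02958 mm
δ_DE = 7070·574/(1706·70000) = 0.03399 mm
δ = Σδ_i = 0.09902 mm.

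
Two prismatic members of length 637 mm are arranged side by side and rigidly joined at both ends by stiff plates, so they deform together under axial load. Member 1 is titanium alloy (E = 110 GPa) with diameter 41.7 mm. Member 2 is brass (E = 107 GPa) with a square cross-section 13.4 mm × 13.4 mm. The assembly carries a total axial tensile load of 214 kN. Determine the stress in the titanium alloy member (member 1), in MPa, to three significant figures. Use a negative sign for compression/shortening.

139 MPa

A_1 = 1366 mm².
A_2 = 179.6 mm².
Equal strain + equilibrium ⇒ each member carries load in proportion to AE: A₁E₁ = 150200000 N, A₂E₂ = 19210000 N, ΣAE = 169400000 N.
σ₁ = P·E₁/ΣAE = 214000·110000/169400000 = 138.9 MPa.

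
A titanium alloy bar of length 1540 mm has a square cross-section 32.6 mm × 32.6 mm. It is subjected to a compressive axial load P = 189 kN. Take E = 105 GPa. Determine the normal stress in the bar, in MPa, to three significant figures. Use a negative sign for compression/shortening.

-178 MPa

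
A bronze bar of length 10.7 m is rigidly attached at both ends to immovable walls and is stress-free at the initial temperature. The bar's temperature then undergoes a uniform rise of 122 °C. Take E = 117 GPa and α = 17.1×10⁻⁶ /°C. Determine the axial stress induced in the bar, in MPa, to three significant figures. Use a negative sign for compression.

-244 MPa

Free thermal expansion αLΔT = 17.1e-6 · 10700 · 122 = 22.32 mm.
The walls impose strain ε = −(22.32)/10700 = -2.0862e-03; σ = Eε = 117000 · -2.0862e-03 = -244.1 MPa.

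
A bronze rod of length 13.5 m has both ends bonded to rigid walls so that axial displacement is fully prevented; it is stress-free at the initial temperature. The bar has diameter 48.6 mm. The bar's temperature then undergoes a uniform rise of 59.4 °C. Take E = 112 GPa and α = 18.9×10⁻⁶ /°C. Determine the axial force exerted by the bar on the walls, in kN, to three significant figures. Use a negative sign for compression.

-233 kN

Free thermal expansion αLΔT = 18.9e-6 · 13500 · 59.4 = 15.16 mm.
The walls impose strain ε = −(15.16)/13500 = -1.1227e-03; σ = Eε = 112000 · -1.1227e-03 = -125.7 MPa.
Wall reaction R = σ·A = -125.7·1855 = -233300 N = -233.3 kN.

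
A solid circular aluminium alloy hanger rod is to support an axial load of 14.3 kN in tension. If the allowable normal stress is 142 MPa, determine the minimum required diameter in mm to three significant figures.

11.3 mm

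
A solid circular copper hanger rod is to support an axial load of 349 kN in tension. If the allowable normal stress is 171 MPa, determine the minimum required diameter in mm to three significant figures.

Required area A ≥ P/σ_allow = 349000/171 = 2041 mm².
For a solid circular section, d ≥ √(4A/π) = 50.98 mm.

51.0 mm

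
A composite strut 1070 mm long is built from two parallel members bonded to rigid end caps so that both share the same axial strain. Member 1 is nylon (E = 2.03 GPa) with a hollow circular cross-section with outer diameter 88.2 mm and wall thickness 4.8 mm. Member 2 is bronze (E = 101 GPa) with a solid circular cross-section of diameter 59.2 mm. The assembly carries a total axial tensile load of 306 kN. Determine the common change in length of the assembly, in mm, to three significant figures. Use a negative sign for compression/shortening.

A_1 = 1258 mm².
A_2 = 2753 mm².
Equal strain + equilibrium ⇒ each member carries load in proportion to AE: A₁E₁ = 2553000 N, A₂E₂ = 278000000 N, ΣAE = 280600000 N.
δ = PL/ΣAE = 306000·1070/280600000 = 1.167 mm.

1.17 mm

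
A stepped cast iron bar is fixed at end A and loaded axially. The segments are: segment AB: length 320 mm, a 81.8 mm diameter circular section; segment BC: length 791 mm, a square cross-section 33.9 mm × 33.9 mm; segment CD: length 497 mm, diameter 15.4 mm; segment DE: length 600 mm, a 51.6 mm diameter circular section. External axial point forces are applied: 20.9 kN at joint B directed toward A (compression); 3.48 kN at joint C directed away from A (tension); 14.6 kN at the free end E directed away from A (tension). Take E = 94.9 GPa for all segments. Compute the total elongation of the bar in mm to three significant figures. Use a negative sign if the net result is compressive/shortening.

0.584 mm

Internal axial forces (sectioning from the free end, tension +): N_DE = 14.6 kN, N_CD = 14.6 kN, N_BC = 18.08 kN, N_AB = -2.82 kN.
A_AB = 5255 mm².
A_BC = 1149 mm².
A_CD = 186.3 mm².
A_DE = 2091 mm².
δ_AB = -2820·320/(5255·94900) = -0.001809 mm
δ_BC = 18080·791/(1149·94900) = 0.1311 mm
δ_CD = 14600·497/(186.3·94900) = 0.4105 mm
δ_DE = 14600·600/(2091·94900) = 0.04414 mm
δ = Σδ_i = 0.584 mm.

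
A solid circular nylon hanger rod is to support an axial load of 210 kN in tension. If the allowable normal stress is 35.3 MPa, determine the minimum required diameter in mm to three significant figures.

Required area A ≥ P/σ_allow = 210000/35.3 = 5949 mm².
For a solid circular section, d ≥ √(4A/π) = 87.03 mm.

87.0 mm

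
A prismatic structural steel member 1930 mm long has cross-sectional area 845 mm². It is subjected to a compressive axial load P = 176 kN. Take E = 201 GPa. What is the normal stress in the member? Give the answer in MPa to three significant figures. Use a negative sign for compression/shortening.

-208 MPa

σ = N/A = -176000/845 = -208.3 MPa.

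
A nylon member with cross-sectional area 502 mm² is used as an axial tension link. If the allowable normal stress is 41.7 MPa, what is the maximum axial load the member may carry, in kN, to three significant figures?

20.9 kN

P_max = σ_allow · A = 41.7 · 502 = 20930 N = 20.93 kN.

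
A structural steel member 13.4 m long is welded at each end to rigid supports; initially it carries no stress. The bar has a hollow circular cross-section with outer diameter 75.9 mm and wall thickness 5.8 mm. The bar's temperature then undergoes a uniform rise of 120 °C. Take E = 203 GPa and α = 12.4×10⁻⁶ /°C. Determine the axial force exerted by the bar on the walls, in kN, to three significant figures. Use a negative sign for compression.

-386 kN

Free thermal expansion αLΔT = 12.4e-6 · 13400 · 120 = 19.94 mm.
The walls impose strain ε = −(19.94)/13400 = -1.4880e-03; σ = Eε = 203000 · -1.4880e-03 = -302.1 MPa.
Wall reaction R = σ·A = -302.1·1277 = -385800 N = -385.8 kN.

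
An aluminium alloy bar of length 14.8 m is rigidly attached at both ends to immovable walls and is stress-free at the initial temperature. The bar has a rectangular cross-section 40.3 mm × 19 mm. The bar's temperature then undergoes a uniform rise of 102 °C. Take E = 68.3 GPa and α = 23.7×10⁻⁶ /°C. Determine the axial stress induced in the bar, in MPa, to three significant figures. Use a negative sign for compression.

Free thermal expansion αLΔT = 23.7e-6 · 14800 · 102 = 35.78 mm.
The walls impose strain ε = −(35.78)/14800 = -2.4174e-03; σ = Eε = 68300 · -2.4174e-03 = -165.1 MPa.

-165 MPa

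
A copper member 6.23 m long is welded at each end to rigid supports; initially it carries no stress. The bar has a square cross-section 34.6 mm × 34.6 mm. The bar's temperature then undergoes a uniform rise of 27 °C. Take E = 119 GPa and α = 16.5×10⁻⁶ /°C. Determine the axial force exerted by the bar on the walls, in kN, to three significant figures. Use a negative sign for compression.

-63.5 kN

Free thermal expansion αLΔT = 16.5e-6 · 6230 · 27 = 2.775 mm.
The walls impose strain ε = −(2.775)/6230 = -4.4550e-04; σ = Eε = 119000 · -4.4550e-04 = -53.01 MPa.
Wall reaction R = σ·A = -53.01·1197 = -63470 N = -63.47 kN.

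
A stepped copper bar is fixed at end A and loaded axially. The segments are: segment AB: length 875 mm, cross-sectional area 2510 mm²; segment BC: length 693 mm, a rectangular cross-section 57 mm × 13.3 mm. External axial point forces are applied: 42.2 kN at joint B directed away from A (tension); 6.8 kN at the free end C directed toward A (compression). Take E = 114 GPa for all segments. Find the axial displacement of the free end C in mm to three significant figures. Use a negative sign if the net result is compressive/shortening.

0.0537 mm

Internal axial forces (sectioning from the free end, tension +): N_BC = -6.8 kN, N_AB = 35.4 kN.
A_BC = 758.1 mm².
δ_AB = 35400·875/(2510·114000) = 0.1083 mm
δ_BC = -6800·693/(758.1·114000) = -0.05453 mm
δ = Σδ_i = 0.05372 mm.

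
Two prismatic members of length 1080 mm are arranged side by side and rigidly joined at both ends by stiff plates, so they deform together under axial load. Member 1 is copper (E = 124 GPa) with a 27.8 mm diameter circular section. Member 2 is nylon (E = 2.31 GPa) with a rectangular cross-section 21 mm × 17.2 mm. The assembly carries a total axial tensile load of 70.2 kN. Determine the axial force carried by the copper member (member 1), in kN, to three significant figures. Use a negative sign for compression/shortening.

A_1 = 607 mm².
A_2 = 361.2 mm².
Equal strain + equilibrium ⇒ each member carries load in proportion to AE: A₁E₁ = 75270000 N, A₂E₂ = 834400 N, ΣAE = 76100000 N.
F₁ = P·A₁E₁/ΣAE = 70200·75270000/76100000 = 69430 N.

69.4 kN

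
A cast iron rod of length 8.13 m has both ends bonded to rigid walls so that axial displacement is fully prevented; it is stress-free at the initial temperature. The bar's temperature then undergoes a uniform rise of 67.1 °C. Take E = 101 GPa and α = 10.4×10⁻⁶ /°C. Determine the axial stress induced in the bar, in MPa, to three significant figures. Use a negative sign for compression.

Free thermal expansion αLΔT = 10.4e-6 · 8130 · 67.1 = 5.673 mm.
The walls impose strain ε = −(5.673)/8130 = -6.9784e-04; σ = Eε = 101000 · -6.9784e-04 = -70.48 MPa.

-70.5 MPa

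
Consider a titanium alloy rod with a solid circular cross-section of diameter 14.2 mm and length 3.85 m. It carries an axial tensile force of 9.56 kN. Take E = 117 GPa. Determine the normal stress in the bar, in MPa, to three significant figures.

A = 158.4 mm².
σ = N/A = 9560/158.4 = 60.37 MPa.

60.4 MPa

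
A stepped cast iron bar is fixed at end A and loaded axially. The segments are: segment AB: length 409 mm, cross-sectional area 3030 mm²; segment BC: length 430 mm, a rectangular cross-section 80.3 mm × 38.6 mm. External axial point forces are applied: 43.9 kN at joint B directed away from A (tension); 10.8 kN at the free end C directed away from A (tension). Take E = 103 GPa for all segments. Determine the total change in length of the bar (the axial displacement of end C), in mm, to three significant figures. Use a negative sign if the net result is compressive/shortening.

0.0862 mm

Internal axial forces (sectioning from the free end, tension +): N_BC = 10.8 kN, N_AB = 54.7 kN.
A_BC = 3100 mm².
δ_AB = 54700·409/(3030·103000) = 0.07169 mm
δ_BC = 10800·430/(3100·103000) = 0.01455 mm
δ = Σδ_i = 0.08623 mm.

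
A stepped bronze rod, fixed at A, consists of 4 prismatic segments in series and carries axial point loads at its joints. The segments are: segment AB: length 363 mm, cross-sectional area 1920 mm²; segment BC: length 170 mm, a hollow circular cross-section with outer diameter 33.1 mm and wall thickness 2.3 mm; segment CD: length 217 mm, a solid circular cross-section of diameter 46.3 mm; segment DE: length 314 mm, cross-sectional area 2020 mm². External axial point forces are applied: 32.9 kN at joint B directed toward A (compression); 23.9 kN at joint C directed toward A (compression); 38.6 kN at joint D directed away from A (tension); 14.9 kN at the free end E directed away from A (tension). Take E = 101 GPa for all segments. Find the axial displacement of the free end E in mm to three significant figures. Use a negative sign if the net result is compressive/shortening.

0.309 mm

Internal axial forces (sectioning from the free end, tension +): N_DE = 14.9 kN, N_CD = 53.5 kN, N_BC = 29.6 kN, N_AB = -3.3 kN.
A_BC = 222.6 mm².
A_CD = 1684 mm².
δ_AB = -3300·363/(1920·101000) = -0.006177 mm
δ_BC = 29600·170/(222.6·101000) = 0.2239 mm
δ_CD = 53500·217/(1684·101000) = 0.06827 mm
δ_DE = 14900·314/(2020·101000) = 0.02293 mm
δ = Σδ_i = 0.3089 mm.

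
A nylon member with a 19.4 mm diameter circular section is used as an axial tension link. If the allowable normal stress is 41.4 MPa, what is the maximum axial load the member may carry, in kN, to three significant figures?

12.2 kN

A = 295.6 mm².
P_max = σ_allow · A = 41.4 · 295.6 = 12240 N = 12.24 kN.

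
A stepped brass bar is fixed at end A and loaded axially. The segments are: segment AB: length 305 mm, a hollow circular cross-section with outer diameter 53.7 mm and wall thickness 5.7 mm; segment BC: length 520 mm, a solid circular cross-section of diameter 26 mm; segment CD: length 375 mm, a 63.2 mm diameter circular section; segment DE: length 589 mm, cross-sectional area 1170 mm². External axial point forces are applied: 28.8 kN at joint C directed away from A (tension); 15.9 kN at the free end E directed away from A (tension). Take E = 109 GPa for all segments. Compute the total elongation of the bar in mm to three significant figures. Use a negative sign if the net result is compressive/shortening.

Internal axial forces (sectioning from the free end, tension +): N_DE = 15.9 kN, N_CD = 15.9 kN, N_BC = 44.7 kN, N_AB = 44.7 kN.
A_AB = 859.5 mm².
A_BC = 530.9 mm².
A_CD = 3137 mm².
δ_AB = 44700·305/(859.5·109000) = 0.1455 mm
δ_BC = 44700·520/(530.9·109000) = 0.4017 mm
δ_CD = 15900·375/(3137·109000) = 0.01744 mm
δ_DE = 15900·589/(1170·109000) = 0.07343 mm
δ = Σδ_i = 0.638 mm.

0.638 mm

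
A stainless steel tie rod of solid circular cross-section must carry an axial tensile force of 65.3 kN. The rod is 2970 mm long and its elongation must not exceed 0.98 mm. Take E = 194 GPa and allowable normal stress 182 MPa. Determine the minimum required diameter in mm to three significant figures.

36.0 mm

Required area A ≥ P/σ_allow = 65300/182 = 358.8 mm².
For a solid circular section, d ≥ √(4A/π) = 21.37 mm.
Elongation limit: A ≥ PL/(Eδ_allow) = 65300·2970/(194000·0.98) = 1020 mm² ⇒ d ≥ 36.04 mm.
The elongation limit governs.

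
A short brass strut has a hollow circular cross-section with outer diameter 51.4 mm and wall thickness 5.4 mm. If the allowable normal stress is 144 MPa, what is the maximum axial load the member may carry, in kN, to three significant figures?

112 kN

A = 780.4 mm².
P_max = σ_allow · A = 144 · 780.4 = 112400 N = 112.4 kN.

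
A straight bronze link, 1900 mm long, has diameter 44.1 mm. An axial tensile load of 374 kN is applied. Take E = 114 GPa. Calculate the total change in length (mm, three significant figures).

4.08 mm

A = 1527 mm².
δ_mech = NL/(AE) = 374000·1900/(1527·114000) = 4.081 mm.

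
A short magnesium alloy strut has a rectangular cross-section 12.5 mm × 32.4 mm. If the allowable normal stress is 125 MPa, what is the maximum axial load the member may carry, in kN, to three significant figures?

50.6 kN

A = 405 mm².
P_max = σ_allow · A = 125 · 405 = 50620 N = 50.62 kN.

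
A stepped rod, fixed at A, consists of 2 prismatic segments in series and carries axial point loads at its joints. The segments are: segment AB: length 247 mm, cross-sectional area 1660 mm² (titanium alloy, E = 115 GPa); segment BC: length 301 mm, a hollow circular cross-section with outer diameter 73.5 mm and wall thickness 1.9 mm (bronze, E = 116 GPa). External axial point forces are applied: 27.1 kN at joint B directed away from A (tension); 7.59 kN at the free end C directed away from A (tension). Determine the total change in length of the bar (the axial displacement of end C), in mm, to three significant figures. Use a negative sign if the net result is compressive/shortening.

Internal axial forces (sectioning from the free end, tension +): N_BC = 7.59 kN, N_AB = 34.69 kN.
A_BC = 427.4 mm².
δ_AB = 34690·247/(1660·115000) = 0.04488 mm
δ_BC = 7590·301/(427.4·116000) = 0.04608 mm
δ = Σδ_i = 0.09097 mm.

0.0910 mm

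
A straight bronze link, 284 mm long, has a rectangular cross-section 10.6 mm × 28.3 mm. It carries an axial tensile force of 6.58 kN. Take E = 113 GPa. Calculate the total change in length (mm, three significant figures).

0.0551 mm

A = 300 mm².
δ_mech = NL/(AE) = 6580·284/(300·113000) = 0.05513 mm.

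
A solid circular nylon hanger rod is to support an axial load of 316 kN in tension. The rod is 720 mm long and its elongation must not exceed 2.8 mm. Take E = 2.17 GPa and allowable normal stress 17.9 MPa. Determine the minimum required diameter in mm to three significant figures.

218 mm

Required area A ≥ P/σ_allow = 316000/17.9 = 17650 mm².
For a solid circular section, d ≥ √(4A/π) = 149.9 mm.
Elongation limit: A ≥ PL/(Eδ_allow) = 316000·720/(2170·2.8) = 37450 mm² ⇒ d ≥ 218.4 mm.
The elongation limit governs.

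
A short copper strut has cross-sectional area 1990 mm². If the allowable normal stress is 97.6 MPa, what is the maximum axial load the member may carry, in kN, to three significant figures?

194 kN

P_max = σ_allow · A = 97.6 · 1990 = 194200 N = 194.2 kN.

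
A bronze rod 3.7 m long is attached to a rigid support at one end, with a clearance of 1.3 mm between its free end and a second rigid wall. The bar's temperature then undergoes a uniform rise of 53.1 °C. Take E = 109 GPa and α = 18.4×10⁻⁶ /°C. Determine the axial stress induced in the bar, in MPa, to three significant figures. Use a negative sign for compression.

Free thermal expansion αLΔT = 18.4e-6 · 3700 · 53.1 = 3.615 mm.
The walls engage after the gap closes; constrained expansion = 3.615 − 1.3 = 2.315 mm.
The walls impose strain ε = −(2.315)/3700 = -6.2569e-04; σ = Eε = 109000 · -6.2569e-04 = -68.2 MPa.

-68.2 MPa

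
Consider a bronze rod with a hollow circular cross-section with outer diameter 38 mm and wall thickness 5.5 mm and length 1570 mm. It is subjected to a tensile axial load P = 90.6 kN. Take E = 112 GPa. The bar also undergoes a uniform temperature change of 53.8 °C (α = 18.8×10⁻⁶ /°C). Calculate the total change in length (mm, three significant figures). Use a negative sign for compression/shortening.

A = 561.6 mm².
δ_mech = NL/(AE) = 90600·1570/(561.6·112000) = 2.262 mm.
δ_thermal = αLΔT = 18.8e-6·1570·53.8 = 1.588 mm.
δ = δ_mech + δ_thermal = 3.85 mm.

3.85 mm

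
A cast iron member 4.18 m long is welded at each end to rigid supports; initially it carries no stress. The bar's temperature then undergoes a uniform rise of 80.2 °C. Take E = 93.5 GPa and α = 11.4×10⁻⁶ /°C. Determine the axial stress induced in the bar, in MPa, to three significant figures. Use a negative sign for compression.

-85.5 MPa

Free thermal expansion αLΔT = 11.4e-6 · 4180 · 80.2 = 3.822 mm.
The walls impose strain ε = −(3.822)/4180 = -9.1428e-04; σ = Eε = 93500 · -9.1428e-04 = -85.49 MPa.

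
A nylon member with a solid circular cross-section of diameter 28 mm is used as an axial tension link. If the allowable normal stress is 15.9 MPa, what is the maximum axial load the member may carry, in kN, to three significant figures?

9.79 kN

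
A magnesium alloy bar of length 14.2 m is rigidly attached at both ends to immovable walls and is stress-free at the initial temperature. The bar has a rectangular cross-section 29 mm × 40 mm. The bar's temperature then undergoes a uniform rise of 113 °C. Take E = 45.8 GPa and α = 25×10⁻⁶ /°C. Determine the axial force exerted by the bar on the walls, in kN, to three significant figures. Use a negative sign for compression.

-150 kN

Free thermal expansion αLΔT = 25e-6 · 14200 · 113 = 40.11 mm.
The walls impose strain ε = −(40.11)/14200 = -2.8250e-03; σ = Eε = 45800 · -2.8250e-03 = -129.4 MPa.
Wall reaction R = σ·A = -129.4·1160 = -150100 N = -150.1 kN.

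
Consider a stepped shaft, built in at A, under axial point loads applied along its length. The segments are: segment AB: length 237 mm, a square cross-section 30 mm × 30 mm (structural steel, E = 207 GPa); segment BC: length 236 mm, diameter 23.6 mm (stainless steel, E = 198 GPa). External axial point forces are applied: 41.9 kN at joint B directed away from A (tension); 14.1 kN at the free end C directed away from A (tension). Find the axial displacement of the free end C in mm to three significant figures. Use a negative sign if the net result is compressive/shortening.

Internal axial forces (sectioning from the free end, tension +): N_BC = 14.1 kN, N_AB = 56 kN.
A_AB = 900 mm².
A_BC = 437.4 mm².
δ_AB = 56000·237/(900·207000) = 0.07124 mm
δ_BC = 14100·236/(437.4·198000) = 0.03842 mm
δ = Σδ_i = 0.1097 mm.

0.110 mm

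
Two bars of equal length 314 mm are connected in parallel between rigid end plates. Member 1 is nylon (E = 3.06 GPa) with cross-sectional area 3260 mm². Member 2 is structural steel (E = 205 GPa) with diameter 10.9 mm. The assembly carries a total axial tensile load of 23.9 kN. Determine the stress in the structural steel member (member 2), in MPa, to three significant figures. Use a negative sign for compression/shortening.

168 MPa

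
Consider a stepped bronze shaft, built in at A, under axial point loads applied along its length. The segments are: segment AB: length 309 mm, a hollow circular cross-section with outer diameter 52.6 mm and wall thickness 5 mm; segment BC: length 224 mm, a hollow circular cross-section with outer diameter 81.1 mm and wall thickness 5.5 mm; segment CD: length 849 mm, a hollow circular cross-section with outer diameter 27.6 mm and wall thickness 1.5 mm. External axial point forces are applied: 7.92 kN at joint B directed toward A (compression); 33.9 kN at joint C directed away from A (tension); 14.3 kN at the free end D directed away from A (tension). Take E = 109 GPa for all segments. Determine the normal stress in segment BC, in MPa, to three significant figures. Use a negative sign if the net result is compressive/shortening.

Internal axial forces (sectioning from the free end, tension +): N_CD = 14.3 kN, N_BC = 48.2 kN, N_AB = 40.28 kN.
A_BC = 1306 mm².
σ_BC = N_BC/A_BC = 48200/1306 = 36.9 MPa.

36.9 MPa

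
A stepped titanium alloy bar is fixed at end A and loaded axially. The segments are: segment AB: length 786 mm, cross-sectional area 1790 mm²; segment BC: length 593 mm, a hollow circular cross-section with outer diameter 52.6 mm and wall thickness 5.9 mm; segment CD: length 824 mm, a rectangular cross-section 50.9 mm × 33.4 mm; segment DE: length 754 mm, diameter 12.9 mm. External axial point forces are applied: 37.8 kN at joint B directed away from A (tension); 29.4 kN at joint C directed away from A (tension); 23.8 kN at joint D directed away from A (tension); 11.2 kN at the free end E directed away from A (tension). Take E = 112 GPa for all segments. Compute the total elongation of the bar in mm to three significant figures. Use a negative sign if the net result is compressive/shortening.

1.52 mm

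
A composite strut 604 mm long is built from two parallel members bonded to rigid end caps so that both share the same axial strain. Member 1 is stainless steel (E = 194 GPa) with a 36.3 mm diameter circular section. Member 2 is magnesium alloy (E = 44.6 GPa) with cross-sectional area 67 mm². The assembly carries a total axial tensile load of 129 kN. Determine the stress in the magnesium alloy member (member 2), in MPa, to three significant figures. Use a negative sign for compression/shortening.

A_1 = 1035 mm².
Equal strain + equilibrium ⇒ each member carries load in proportion to AE: A₁E₁ = 200800000 N, A₂E₂ = 2988000 N, ΣAE = 203800000 N.
σ₂ = P·E₂/ΣAE = 129000·44600/203800000 = 28.24 MPa.

28.2 MPa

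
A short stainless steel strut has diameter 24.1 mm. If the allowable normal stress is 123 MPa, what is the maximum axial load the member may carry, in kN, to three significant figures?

A = 456.2 mm².
P_max = σ_allow · A = 123 · 456.2 = 56110 N = 56.11 kN.

56.1 kN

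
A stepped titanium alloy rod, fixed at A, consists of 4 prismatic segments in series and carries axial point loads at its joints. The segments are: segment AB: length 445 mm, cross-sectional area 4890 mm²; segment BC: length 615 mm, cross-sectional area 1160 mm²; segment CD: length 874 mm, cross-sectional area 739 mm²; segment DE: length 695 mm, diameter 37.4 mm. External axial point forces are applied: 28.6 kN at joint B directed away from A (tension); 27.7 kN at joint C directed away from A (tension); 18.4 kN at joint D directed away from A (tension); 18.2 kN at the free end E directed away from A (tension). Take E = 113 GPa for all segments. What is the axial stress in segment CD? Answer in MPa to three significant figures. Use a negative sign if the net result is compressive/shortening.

49.5 MPa

Internal axial forces (sectioning from the free end, tension +): N_DE = 18.2 kN, N_CD = 36.6 kN, N_BC = 64.3 kN, N_AB = 92.9 kN.
σ_CD = N_CD/A_CD = 36600/739 = 49.53 MPa.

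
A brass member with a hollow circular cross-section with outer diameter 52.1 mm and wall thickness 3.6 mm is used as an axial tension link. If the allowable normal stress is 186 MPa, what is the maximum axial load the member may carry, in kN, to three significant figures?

A = 548.5 mm².
P_max = σ_allow · A = 186 · 548.5 = 102000 N = 102 kN.

102 kN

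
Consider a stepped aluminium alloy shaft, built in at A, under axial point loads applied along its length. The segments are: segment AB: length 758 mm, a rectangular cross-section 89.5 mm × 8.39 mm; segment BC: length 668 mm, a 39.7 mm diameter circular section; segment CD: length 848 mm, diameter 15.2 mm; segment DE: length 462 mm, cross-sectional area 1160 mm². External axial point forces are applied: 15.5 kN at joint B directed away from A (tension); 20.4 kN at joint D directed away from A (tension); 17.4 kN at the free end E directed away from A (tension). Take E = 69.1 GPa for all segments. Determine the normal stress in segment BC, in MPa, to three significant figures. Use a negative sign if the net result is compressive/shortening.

30.5 MPa

Internal axial forces (sectioning from the free end, tension +): N_DE = 17.4 kN, N_CD = 37.8 kN, N_BC = 37.8 kN, N_AB = 53.3 kN.
A_BC = 1238 mm².
σ_BC = N_BC/A_BC = 37800/1238 = 30.54 MPa.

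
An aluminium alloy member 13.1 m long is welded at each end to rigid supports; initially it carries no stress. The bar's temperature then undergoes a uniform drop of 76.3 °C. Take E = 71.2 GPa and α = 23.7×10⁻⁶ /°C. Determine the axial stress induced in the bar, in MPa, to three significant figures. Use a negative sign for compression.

129 MPa

Free thermal expansion αLΔT = 23.7e-6 · 13100 · -76.3 = -23.69 mm.
The walls impose strain ε = −(-23.69)/13100 = 1.8083e-03; σ = Eε = 71200 · 1.8083e-03 = 128.8 MPa.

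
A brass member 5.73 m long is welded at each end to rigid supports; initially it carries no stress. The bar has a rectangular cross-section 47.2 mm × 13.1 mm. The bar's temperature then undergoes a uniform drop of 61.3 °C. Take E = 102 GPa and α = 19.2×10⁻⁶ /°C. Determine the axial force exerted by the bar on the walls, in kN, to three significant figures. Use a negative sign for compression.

74.2 kN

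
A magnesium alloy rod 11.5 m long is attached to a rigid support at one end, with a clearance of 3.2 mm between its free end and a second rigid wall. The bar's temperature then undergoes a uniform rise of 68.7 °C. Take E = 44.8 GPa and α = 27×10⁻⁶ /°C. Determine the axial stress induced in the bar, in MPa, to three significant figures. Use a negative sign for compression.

-70.6 MPa

Free thermal expansion αLΔT = 27e-6 · 11500 · 68.7 = 21.33 mm.
The walls engage after the gap closes; constrained expansion = 21.33 − 3.2 = 18.13 mm.
The walls impose strain ε = −(18.13)/11500 = -1.5766e-03; σ = Eε = 44800 · -1.5766e-03 = -70.63 MPa.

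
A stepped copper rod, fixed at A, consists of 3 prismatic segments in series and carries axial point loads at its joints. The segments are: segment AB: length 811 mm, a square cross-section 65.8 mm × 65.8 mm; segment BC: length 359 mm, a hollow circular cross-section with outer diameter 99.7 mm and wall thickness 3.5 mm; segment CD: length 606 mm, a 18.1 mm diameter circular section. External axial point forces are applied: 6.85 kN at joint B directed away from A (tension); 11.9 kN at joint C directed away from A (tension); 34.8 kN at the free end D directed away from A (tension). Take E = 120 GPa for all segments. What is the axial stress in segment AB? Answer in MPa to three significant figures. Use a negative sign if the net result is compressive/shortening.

12.4 MPa

Internal axial forces (sectioning from the free end, tension +): N_CD = 34.8 kN, N_BC = 46.7 kN, N_AB = 53.55 kN.
A_AB = 4330 mm².
σ_AB = N_AB/A_AB = 53550/4330 = 12.37 MPa.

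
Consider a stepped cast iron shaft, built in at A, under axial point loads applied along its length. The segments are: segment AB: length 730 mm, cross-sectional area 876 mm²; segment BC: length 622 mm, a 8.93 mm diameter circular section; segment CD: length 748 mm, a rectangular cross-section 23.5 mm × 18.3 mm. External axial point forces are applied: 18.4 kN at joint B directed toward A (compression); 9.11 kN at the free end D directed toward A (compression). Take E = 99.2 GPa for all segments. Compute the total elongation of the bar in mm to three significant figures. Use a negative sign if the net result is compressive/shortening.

Internal axial forces (sectioning from the free end, tension +): N_CD = -9.11 kN, N_BC = -9.11 kN, N_AB = -27.51 kN.
A_BC = 62.63 mm².
A_CD = 430.1 mm².
δ_AB = -27510·730/(876·99200) = -0.2311 mm
δ_BC = -9110·622/(62.63·99200) = -0.912 mm
δ_CD = -9110·748/(430.1·99200) = -0.1597 mm
δ = Σδ_i = -1.303 mm.

-1.30 mm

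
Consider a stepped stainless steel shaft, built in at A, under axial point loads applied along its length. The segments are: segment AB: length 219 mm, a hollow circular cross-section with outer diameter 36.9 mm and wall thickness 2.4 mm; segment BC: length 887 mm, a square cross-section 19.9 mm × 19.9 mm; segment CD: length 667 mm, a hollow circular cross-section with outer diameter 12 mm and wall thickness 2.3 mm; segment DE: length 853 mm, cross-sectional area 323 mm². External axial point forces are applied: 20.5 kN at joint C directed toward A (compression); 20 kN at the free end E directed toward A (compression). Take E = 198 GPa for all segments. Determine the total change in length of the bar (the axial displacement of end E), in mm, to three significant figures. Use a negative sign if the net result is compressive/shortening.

-1.86 mm

Internal axial forces (sectioning from the free end, tension +): N_DE = -20 kN, N_CD = -20 kN, N_BC = -40.5 kN, N_AB = -40.5 kN.
A_AB = 260.1 mm².
A_BC = 396 mm².
A_CD = 70.09 mm².
δ_AB = -40500·219/(260.1·198000) = -0.1722 mm
δ_BC = -40500·887/(396·198000) = -0.4581 mm
δ_CD = -20000·667/(70.09·198000) = -0.9613 mm
δ_DE = -20000·853/(323·198000) = -0.2668 mm
δ = Σδ_i = -1.858 mm.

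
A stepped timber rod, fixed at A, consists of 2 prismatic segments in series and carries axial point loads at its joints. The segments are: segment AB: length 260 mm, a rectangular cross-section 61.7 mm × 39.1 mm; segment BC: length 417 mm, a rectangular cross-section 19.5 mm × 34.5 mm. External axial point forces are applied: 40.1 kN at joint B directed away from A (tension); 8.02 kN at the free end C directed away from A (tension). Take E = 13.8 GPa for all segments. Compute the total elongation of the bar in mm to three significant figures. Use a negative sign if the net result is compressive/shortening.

Internal axial forces (sectioning from the free end, tension +): N_BC = 8.02 kN, N_AB = 48.12 kN.
A_AB = 2412 mm².
A_BC = 672.8 mm².
δ_AB = 48120·260/(2412·13800) = 0.3758 mm
δ_BC = 8020·417/(672.8·13800) = 0.3602 mm
δ = Σδ_i = 0.736 mm.

0.736 mm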